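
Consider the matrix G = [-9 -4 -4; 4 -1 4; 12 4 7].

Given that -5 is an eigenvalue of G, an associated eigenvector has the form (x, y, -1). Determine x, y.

1, 0

We need (G + 5I)v = 0.
G + 5I = [[-4, -4, -4], [4, 4, 4], [12, 4, 12]].
Row 1: (-4)·x + (-4)·y + (-4)·-1 = 0
Row 2: (4)·x + (4)·y + (4)·-1 = 0
Row 3: (12)·x + (4)·y + (12)·-1 = 0
Solving gives x = 1, y = 0.
Check: G·(1, 0, -1) = (-5, 0, 5) = -5·(1, 0, -1).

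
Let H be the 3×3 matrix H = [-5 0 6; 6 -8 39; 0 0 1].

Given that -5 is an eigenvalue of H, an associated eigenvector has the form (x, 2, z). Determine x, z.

1, 0

We need (H + 5I)v = 0.
H + 5I = [[0, 0, 6], [6, -3, 39], [0, 0, 6]].
Row 1: (0)·x + (0)·2 + (6)·z = 0
Row 2: (6)·x + (-3)·2 + (39)·z = 0
Row 3: (0)·x + (0)·2 + (6)·z = 0
Solving gives x = 1, z = 0.
Check: H·(1, 2, 0) = (-5, -10, 0) = -5·(1, 2, 0).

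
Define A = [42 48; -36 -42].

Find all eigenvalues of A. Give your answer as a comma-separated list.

det(A - tI) = (42 - t)(-42 - t) - (48)·(-36) = t^2 - 36.
This factors as (t + 6)·(t - 6) = 0.
Eigenvalues: -6, 6.

-6, 6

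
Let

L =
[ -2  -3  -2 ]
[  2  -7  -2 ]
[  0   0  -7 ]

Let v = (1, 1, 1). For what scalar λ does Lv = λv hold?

-7

Compute Lv: L·(1, 1, 1) = (-7, -7, -7).
Since Lv = λv, compare component 1: -7 = λ·1, so λ = -7.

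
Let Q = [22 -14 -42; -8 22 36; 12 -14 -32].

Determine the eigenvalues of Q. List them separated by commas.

The characteristic polynomial is p(λ) = det(λI - Q).
Cofactor expansion gives p(λ) = λ^3 - 12λ^2 - 28λ + 480.
Since p(-6) = 0, λ = -6 is a root.
Factor out (λ + 6): p(λ) = (λ + 6)·(λ^2 - 18λ + 80).
The quadratic factors as (λ - 8)·(λ - 10).
Eigenvalues: -6, 8, 10.

-6, 8, 10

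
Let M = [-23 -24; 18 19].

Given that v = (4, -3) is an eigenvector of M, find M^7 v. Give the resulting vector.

First find the eigenvalue: Mv = (-20, 15) = -5·(4, -3), so λ = -5.
Then M^7 v = λ^7·v = (-5)^7·(4, -3) = -78125·(4, -3) = (-312500, 234375).

(-312500, 234375)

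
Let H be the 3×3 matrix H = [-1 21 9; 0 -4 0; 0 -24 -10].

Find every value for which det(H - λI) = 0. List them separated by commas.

Compute the characteristic polynomial p(λ) = det(λI - H).
Expanding the 3×3 determinant: p(λ) = λ^3 + 15λ^2 + 54λ + 40.
Since p(-1) = 0, λ = -1 is a root.
Dividing by (λ + 1) leaves λ^2 + 14λ + 40.
The quadratic factors as (λ + 10)·(λ + 4).
Eigenvalues: -10, -4, -1.

-10, -4, -1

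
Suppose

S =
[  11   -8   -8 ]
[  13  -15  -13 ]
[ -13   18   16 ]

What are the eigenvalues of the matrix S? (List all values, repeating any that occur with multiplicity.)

Compute the characteristic polynomial p(lambda) = det(lambda·I - S).
Cofactor expansion gives p(lambda) = lambda^3 - 12·lambda^2 + 5·lambda + 66.
Rational-root test: lambda = -2 gives p(-2) = 0.
Dividing by (lambda + 2) leaves lambda^2 - 14·lambda + 33.
The quadratic factors as (lambda - 3)·(lambda - 11).
Eigenvalues: -2, 3, 11.

-2, 3, 11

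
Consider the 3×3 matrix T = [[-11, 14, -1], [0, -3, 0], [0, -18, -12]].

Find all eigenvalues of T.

Set up det(rI - T) = 0.
Cofactor expansion gives p(r) = r^3 + 26r^2 + 201r + 396.
Try r = -3: p(-3) = 0, so -3 is a root.
Dividing by (r + 3) leaves r^2 + 23r + 132.
The quadratic factors as (r + 12)·(r + 11).
Eigenvalues: -12, -11, -3.

-12, -11, -3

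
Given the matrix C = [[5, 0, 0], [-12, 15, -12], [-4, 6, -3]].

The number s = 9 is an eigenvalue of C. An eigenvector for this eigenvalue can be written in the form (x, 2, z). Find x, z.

We need (C - 9I)v = 0.
C - 9I = [[-4, 0, 0], [-12, 6, -12], [-4, 6, -12]].
Row 1: (-4)·x + (0)·2 + (0)·z = 0
Row 2: (-12)·x + (6)·2 + (-12)·z = 0
Row 3: (-4)·x + (6)·2 + (-12)·z = 0
Solving gives x = 0, z = 1.
Check: C·(0, 2, 1) = (0, 18, 9) = 9·(0, 2, 1).

0, 1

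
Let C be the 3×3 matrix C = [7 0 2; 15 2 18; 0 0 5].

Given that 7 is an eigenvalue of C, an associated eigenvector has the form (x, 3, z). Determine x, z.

We need (C - 7I)v = 0.
C - 7I = [[0, 0, 2], [15, -5, 18], [0, 0, -2]].
Row 1: (0)·x + (0)·3 + (2)·z = 0
Row 2: (15)·x + (-5)·3 + (18)·z = 0
Row 3: (0)·x + (0)·3 + (-2)·z = 0
Solving gives x = 1, z = 0.
Check: C·(1, 3, 0) = (7, 21, 0) = 7·(1, 3, 0).

1, 0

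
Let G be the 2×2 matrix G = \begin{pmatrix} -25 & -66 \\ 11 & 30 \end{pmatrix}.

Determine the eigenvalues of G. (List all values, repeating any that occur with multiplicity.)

det(G - tI) = (-25 - t)(30 - t) - (-66)·(11) = t^2 - 5t - 24.
This factors as (t + 3)·(t - 8) = 0.
Eigenvalues: -3, 8.

-3, 8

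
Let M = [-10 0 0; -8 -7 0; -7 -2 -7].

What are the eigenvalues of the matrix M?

-10, -7, -7

M is lower triangular, so its eigenvalues are the diagonal entries.
Diagonal: -10, -7, -7.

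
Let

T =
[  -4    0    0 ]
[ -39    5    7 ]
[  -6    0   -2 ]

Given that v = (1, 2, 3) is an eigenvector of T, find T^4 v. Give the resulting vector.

First find the eigenvalue: Tv = (-4, -8, -12) = -4·(1, 2, 3), so λ = -4.
Then T^4 v = λ^4·v = (-4)^4·(1, 2, 3) = 256·(1, 2, 3) = (256, 512, 768).

(256, 512, 768)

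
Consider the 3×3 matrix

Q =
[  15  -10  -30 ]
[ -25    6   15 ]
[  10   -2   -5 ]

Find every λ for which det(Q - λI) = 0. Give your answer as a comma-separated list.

Set up det(λI - Q) = 0.
Expanding the 3×3 determinant: p(λ) = λ^3 - 16λ^2 + 65λ - 50.
Rational-root test: λ = 10 gives p(10) = 0.
Factor out (λ - 10): p(λ) = (λ - 10)·(λ^2 - 6λ + 5).
The quadratic factors as (λ - 1)·(λ - 5).
Eigenvalues: 1, 5, 10.

1, 5, 10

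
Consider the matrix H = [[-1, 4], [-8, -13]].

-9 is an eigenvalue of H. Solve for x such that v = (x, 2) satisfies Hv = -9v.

-1

We need (H + 9I)v = 0.
H + 9I = [[8, 4], [-8, -4]].
Row 1: (8)·x + (4)·2 = 0
Row 2: (-8)·x + (-4)·2 = 0
Solving gives x = -1.
Check: H·(-1, 2) = (9, -18) = -9·(-1, 2).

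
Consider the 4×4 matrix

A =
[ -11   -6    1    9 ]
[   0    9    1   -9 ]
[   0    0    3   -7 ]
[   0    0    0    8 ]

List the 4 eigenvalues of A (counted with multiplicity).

-11, 3, 8, 9

A is upper triangular, so its eigenvalues are the diagonal entries.
Diagonal: -11, 9, 3, 8.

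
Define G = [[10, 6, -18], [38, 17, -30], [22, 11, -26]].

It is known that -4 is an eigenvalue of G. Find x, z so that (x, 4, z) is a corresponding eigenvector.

We need (G + 4I)v = 0.
G + 4I = [[14, 6, -18], [38, 21, -30], [22, 11, -22]].
Row 1: (14)·x + (6)·4 + (-18)·z = 0
Row 2: (38)·x + (21)·4 + (-30)·z = 0
Row 3: (22)·x + (11)·4 + (-22)·z = 0
Solving gives x = -3, z = -1.
Check: G·(-3, 4, -1) = (12, -16, 4) = -4·(-3, 4, -1).

-3, -1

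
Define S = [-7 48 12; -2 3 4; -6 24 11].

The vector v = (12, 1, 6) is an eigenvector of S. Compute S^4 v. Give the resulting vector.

First find the eigenvalue: Sv = (36, 3, 18) = 3·(12, 1, 6), so λ = 3.
Then S^4 v = λ^4·v = 3^4·(12, 1, 6) = 81·(12, 1, 6) = (972, 81, 486).

(972, 81, 486)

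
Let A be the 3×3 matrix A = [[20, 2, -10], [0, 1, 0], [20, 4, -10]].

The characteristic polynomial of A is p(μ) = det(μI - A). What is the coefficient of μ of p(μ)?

10

p(μ) = μ^3 - 11μ^2 + 10μ.
The coefficient of μ is 10.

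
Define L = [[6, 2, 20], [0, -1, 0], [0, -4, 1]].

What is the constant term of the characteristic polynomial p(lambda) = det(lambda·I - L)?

6

p(0) = det(0·I − L) = det(−L) = (−1)^3·det(L).
det(L) = -6, so p(0) = 6.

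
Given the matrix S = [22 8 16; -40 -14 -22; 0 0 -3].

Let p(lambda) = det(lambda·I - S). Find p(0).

p(0) = det(0·I − S) = det(−S) = (−1)^3·det(S).
det(S) = -36, so p(0) = 36.

36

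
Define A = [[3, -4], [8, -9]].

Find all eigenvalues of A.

-5, -1

det(A - λI) = (3 - λ)(-9 - λ) - (-4)·(8) = λ^2 + 6λ + 5.
This factors as (λ + 5)·(λ + 1) = 0.
Eigenvalues: -5, -1.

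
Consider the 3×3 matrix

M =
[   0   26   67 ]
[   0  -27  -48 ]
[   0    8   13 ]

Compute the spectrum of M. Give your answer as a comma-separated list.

-11, -3, 0

Compute the characteristic polynomial p(t) = det(tI - M).
Cofactor expansion gives p(t) = t^3 + 14t^2 + 33t.
Try t = 0: p(0) = 0, so 0 is a root.
Factor out t: p(t) = t·(t^2 + 14t + 33).
The quadratic factors as (t + 11)·(t + 3).
Eigenvalues: -11, -3, 0.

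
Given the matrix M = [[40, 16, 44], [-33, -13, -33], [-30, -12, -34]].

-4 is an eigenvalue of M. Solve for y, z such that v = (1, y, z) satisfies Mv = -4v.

0, -1

We need (M + 4I)v = 0.
M + 4I = [[44, 16, 44], [-33, -9, -33], [-30, -12, -30]].
Row 1: (44)·1 + (16)·y + (44)·z = 0
Row 2: (-33)·1 + (-9)·y + (-33)·z = 0
Row 3: (-30)·1 + (-12)·y + (-30)·z = 0
Solving gives y = 0, z = -1.
Check: M·(1, 0, -1) = (-4, 0, 4) = -4·(1, 0, -1).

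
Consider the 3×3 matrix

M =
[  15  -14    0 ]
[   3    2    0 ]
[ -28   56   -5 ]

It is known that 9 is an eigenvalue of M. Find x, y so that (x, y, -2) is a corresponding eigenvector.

7, 3

We need (M - 9I)v = 0.
M - 9I = [[6, -14, 0], [3, -7, 0], [-28, 56, -14]].
Row 1: (6)·x + (-14)·y + (0)·-2 = 0
Row 2: (3)·x + (-7)·y + (0)·-2 = 0
Row 3: (-28)·x + (56)·y + (-14)·-2 = 0
Solving gives x = 7, y = 3.
Check: M·(7, 3, -2) = (63, 27, -18) = 9·(7, 3, -2).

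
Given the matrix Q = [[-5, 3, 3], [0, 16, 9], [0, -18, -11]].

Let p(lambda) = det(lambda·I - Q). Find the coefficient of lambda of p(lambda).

-39

p(lambda) = lambda^3 - 39·lambda - 70.
The coefficient of lambda is -39.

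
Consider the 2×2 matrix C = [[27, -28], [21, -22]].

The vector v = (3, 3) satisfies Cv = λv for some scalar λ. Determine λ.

-1

Compute Cv: C·(3, 3) = (-3, -3).
Since Cv = λv, compare component 1: -3 = λ·3, so λ = -1.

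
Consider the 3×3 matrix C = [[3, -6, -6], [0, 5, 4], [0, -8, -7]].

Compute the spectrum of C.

-3, 1, 3

Compute the characteristic polynomial p(r) = det(rI - C).
Expanding the 3×3 determinant: p(r) = r^3 - r^2 - 9r + 9.
Since p(1) = 0, r = 1 is a root.
Factor out (r - 1): p(r) = (r - 1)·(r^2 - 9).
The quadratic factors as (r + 3)·(r - 3).
Eigenvalues: -3, 1, 3.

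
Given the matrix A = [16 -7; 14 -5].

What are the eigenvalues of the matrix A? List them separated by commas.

det(A - rI) = (16 - r)(-5 - r) - (-7)·(14) = r^2 - 11r + 18.
This factors as (r - 2)·(r - 9) = 0.
Eigenvalues: 2, 9.

2, 9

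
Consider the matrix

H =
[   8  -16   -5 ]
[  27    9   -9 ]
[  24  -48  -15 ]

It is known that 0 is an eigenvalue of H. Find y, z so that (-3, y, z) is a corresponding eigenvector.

We need (H)v = 0.
H = [[8, -16, -5], [27, 9, -9], [24, -48, -15]].
Row 1: (8)·-3 + (-16)·y + (-5)·z = 0
Row 2: (27)·-3 + (9)·y + (-9)·z = 0
Row 3: (24)·-3 + (-48)·y + (-15)·z = 0
Solving gives y = 1, z = -8.
Check: H·(-3, 1, -8) = (0, 0, 0) = 0·(-3, 1, -8).

1, -8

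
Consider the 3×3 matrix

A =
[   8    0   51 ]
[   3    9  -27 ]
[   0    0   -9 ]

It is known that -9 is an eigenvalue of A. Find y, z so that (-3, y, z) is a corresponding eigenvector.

2, 1

We need (A + 9I)v = 0.
A + 9I = [[17, 0, 51], [3, 18, -27], [0, 0, 0]].
Row 1: (17)·-3 + (0)·y + (51)·z = 0
Row 2: (3)·-3 + (18)·y + (-27)·z = 0
Row 3: (0)·-3 + (0)·y + (0)·z = 0
Solving gives y = 2, z = 1.
Check: A·(-3, 2, 1) = (27, -18, -9) = -9·(-3, 2, 1).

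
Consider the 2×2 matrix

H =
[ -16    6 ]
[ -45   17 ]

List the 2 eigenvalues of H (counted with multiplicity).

-1, 2

det(H - λI) = (-16 - λ)(17 - λ) - (6)·(-45) = λ^2 - λ - 2.
This factors as (λ + 1)·(λ - 2) = 0.
Eigenvalues: -1, 2.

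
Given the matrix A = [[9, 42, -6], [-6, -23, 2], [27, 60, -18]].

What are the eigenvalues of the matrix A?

Compute the characteristic polynomial p(lambda) = det(lambda·I - A).
Expanding along the first row, p(lambda) = lambda^3 + 32·lambda^2 + 339·lambda + 1188.
Since p(-12) = 0, lambda = -12 is a root.
Dividing by (lambda + 12) leaves lambda^2 + 20·lambda + 99.
The quadratic factors as (lambda + 11)·(lambda + 9).
Eigenvalues: -12, -11, -9.

-12, -11, -9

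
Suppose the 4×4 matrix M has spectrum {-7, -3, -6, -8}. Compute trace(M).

-24

trace(M) is the sum of the eigenvalues: (-7) + (-3) + (-6) + (-8) = -24.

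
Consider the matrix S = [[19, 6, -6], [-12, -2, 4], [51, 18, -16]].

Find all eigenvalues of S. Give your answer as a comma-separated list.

-2, 1, 2

Compute the characteristic polynomial p(μ) = det(μI - S).
Expanding the 3×3 determinant: p(μ) = μ^3 - μ^2 - 4μ + 4.
Rational-root test: μ = 1 gives p(1) = 0.
Factor out (μ - 1): p(μ) = (μ - 1)·(μ^2 - 4).
The quadratic factors as (μ + 2)·(μ - 2).
Eigenvalues: -2, 1, 2.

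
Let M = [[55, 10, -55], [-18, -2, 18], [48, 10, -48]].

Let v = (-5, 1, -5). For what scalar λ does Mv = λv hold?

Compute Mv: M·(-5, 1, -5) = (10, -2, 10).
Since Mv = λv, compare component 1: 10 = λ·-5, so λ = -2.

-2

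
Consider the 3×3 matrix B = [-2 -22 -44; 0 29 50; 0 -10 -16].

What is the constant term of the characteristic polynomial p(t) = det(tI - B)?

72

p(0) = det(0·I − B) = det(−B) = (−1)^3·det(B).
det(B) = -72, so p(0) = 72.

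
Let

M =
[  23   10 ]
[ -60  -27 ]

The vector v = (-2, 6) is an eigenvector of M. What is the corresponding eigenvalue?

Compute Mv: M·(-2, 6) = (14, -42).
Since Mv = λv, compare component 1: 14 = λ·-2, so λ = -7.

-7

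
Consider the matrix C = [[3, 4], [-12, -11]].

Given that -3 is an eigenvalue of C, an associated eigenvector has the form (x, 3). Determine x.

We need (C + 3I)v = 0.
C + 3I = [[6, 4], [-12, -8]].
Row 1: (6)·x + (4)·3 = 0
Row 2: (-12)·x + (-8)·3 = 0
Solving gives x = -2.
Check: C·(-2, 3) = (6, -9) = -3·(-2, 3).

-2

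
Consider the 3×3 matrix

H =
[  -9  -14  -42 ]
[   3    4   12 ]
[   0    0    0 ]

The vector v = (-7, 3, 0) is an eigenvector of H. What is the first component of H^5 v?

1701

First find the eigenvalue: Hv = (21, -9, 0) = -3·(-7, 3, 0), so λ = -3.
Then H^5 v = λ^5·v = (-3)^5·(-7, 3, 0) = -243·(-7, 3, 0) = (1701, -729, 0).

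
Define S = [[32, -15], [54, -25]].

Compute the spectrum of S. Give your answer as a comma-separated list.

det(S - λI) = (32 - λ)(-25 - λ) - (-15)·(54) = λ^2 - 7λ + 10.
This factors as (λ - 2)·(λ - 5) = 0.
Eigenvalues: 2, 5.

2, 5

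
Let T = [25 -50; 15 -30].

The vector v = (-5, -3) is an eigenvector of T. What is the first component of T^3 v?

625

First find the eigenvalue: Tv = (25, 15) = -5·(-5, -3), so λ = -5.
Then T^3 v = λ^3·v = (-5)^3·(-5, -3) = -125·(-5, -3) = (625, 375).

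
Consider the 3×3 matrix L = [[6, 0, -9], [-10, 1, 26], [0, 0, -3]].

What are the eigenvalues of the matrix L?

-3, 1, 6

Compute the characteristic polynomial p(s) = det(sI - L).
Expanding the 3×3 determinant: p(s) = s^3 - 4s^2 - 15s + 18.
Try s = -3: p(-3) = 0, so -3 is a root.
Dividing by (s + 3) leaves s^2 - 7s + 6.
The quadratic factors as (s - 1)·(s - 6).
Eigenvalues: -3, 1, 6.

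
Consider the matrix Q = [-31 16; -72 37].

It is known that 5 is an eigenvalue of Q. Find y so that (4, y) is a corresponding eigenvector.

9

We need (Q - 5I)v = 0.
Q - 5I = [[-36, 16], [-72, 32]].
Row 1: (-36)·4 + (16)·y = 0
Row 2: (-72)·4 + (32)·y = 0
Solving gives y = 9.
Check: Q·(4, 9) = (20, 45) = 5·(4, 9).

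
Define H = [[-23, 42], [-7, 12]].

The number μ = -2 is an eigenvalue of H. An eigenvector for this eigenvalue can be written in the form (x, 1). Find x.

We need (H + 2I)v = 0.
H + 2I = [[-21, 42], [-7, 14]].
Row 1: (-21)·x + (42)·1 = 0
Row 2: (-7)·x + (14)·1 = 0
Solving gives x = 2.
Check: H·(2, 1) = (-4, -2) = -2·(2, 1).

2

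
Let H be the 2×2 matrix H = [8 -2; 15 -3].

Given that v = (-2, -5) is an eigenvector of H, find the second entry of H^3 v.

-135

First find the eigenvalue: Hv = (-6, -15) = 3·(-2, -5), so λ = 3.
Then H^3 v = λ^3·v = 3^3·(-2, -5) = 27·(-2, -5) = (-54, -135).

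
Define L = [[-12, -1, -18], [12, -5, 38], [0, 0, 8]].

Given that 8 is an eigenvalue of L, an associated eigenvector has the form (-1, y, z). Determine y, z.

We need (L - 8I)v = 0.
L - 8I = [[-20, -1, -18], [12, -13, 38], [0, 0, 0]].
Row 1: (-20)·-1 + (-1)·y + (-18)·z = 0
Row 2: (12)·-1 + (-13)·y + (38)·z = 0
Row 3: (0)·-1 + (0)·y + (0)·z = 0
Solving gives y = 2, z = 1.
Check: L·(-1, 2, 1) = (-8, 16, 8) = 8·(-1, 2, 1).

2, 1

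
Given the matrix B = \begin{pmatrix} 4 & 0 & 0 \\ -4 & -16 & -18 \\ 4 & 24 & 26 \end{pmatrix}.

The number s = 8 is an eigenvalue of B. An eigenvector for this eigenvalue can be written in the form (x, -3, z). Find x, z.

0, 4

We need (B - 8I)v = 0.
B - 8I = [[-4, 0, 0], [-4, -24, -18], [4, 24, 18]].
Row 1: (-4)·x + (0)·-3 + (0)·z = 0
Row 2: (-4)·x + (-24)·-3 + (-18)·z = 0
Row 3: (4)·x + (24)·-3 + (18)·z = 0
Solving gives x = 0, z = 4.
Check: B·(0, -3, 4) = (0, -24, 32) = 8·(0, -3, 4).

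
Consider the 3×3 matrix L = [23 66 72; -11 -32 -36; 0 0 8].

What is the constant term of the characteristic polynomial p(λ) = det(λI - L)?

80

p(0) = det(0·I − L) = det(−L) = (−1)^3·det(L).
det(L) = -80, so p(0) = 80.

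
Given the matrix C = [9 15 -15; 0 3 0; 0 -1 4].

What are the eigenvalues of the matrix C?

3, 4, 9

Set up det(sI - C) = 0.
Cofactor expansion gives p(s) = s^3 - 16s^2 + 75s - 108.
Try s = 4: p(4) = 0, so 4 is a root.
Dividing by (s - 4) leaves s^2 - 12s + 27.
The quadratic factors as (s - 3)·(s - 9).
Eigenvalues: 3, 4, 9.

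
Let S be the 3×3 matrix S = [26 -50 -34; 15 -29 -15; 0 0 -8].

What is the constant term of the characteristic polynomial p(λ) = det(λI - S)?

p(0) = det(0·I − S) = det(−S) = (−1)^3·det(S).
det(S) = 32, so p(0) = -32.

-32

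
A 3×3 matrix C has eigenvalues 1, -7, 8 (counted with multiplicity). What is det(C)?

det(C) is the product of the eigenvalues: (1) · (-7) · (8) = -56.

-56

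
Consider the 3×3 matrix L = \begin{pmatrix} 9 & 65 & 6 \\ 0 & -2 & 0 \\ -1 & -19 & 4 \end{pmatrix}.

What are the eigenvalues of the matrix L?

Set up det(tI - L) = 0.
Expanding along the first row, p(t) = t^3 - 11t^2 + 16t + 84.
Try t = 7: p(7) = 0, so 7 is a root.
Factor out (t - 7): p(t) = (t - 7)·(t^2 - 4t - 12).
The quadratic factors as (t + 2)·(t - 6).
Eigenvalues: -2, 6, 7.

-2, 6, 7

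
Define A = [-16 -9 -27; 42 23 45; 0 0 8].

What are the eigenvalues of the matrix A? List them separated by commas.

Set up det(lambda·I - A) = 0.
Cofactor expansion gives p(lambda) = lambda^3 - 15·lambda^2 + 66·lambda - 80.
Try lambda = 5: p(5) = 0, so 5 is a root.
Dividing by (lambda - 5) leaves lambda^2 - 10·lambda + 16.
The quadratic factors as (lambda - 2)·(lambda - 8).
Eigenvalues: 2, 5, 8.

2, 5, 8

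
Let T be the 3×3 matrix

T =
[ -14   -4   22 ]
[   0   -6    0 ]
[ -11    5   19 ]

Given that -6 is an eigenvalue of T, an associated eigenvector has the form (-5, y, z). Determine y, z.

-1, -2

We need (T + 6I)v = 0.
T + 6I = [[-8, -4, 22], [0, 0, 0], [-11, 5, 25]].
Row 1: (-8)·-5 + (-4)·y + (22)·z = 0
Row 2: (0)·-5 + (0)·y + (0)·z = 0
Row 3: (-11)·-5 + (5)·y + (25)·z = 0
Solving gives y = -1, z = -2.
Check: T·(-5, -1, -2) = (30, 6, 12) = -6·(-5, -1, -2).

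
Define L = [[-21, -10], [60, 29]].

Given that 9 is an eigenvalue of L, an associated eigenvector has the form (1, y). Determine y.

-3

We need (L - 9I)v = 0.
L - 9I = [[-30, -10], [60, 20]].
Row 1: (-30)·1 + (-10)·y = 0
Row 2: (60)·1 + (20)·y = 0
Solving gives y = -3.
Check: L·(1, -3) = (9, -27) = 9·(1, -3).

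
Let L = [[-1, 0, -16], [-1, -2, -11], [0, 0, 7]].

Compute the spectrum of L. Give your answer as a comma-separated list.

Set up det(tI - L) = 0.
Expanding along the first row, p(t) = t^3 - 4t^2 - 19t - 14.
Since p(-2) = 0, t = -2 is a root.
Dividing by (t + 2) leaves t^2 - 6t - 7.
The quadratic factors as (t + 1)·(t - 7).
Eigenvalues: -2, -1, 7.

-2, -1, 7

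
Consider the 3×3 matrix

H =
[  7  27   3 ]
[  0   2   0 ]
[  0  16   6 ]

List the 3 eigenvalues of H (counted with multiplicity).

2, 6, 7

The characteristic polynomial is p(lambda) = det(lambda·I - H).
Expanding the 3×3 determinant: p(lambda) = lambda^3 - 15·lambda^2 + 68·lambda - 84.
Rational-root test: lambda = 7 gives p(7) = 0.
Dividing by (lambda - 7) leaves lambda^2 - 8·lambda + 12.
The quadratic factors as (lambda - 2)·(lambda - 6).
Eigenvalues: 2, 6, 7.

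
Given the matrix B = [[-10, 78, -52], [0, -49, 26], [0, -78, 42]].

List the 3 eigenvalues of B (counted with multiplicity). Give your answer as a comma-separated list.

The characteristic polynomial is p(lambda) = det(lambda·I - B).
Expanding along the first row, p(lambda) = lambda^3 + 17·lambda^2 + 40·lambda - 300.
Try lambda = -10: p(-10) = 0, so -10 is a root.
Dividing by (lambda + 10) leaves lambda^2 + 7·lambda - 30.
The quadratic factors as (lambda + 10)·(lambda - 3).
Eigenvalues: -10, -10, 3.

-10, -10, 3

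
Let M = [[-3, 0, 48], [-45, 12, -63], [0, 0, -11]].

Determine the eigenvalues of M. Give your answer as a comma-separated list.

Set up det(sI - M) = 0.
Expanding the 3×3 determinant: p(s) = s^3 + 2s^2 - 135s - 396.
Since p(-11) = 0, s = -11 is a root.
Dividing by (s + 11) leaves s^2 - 9s - 36.
The quadratic factors as (s + 3)·(s - 12).
Eigenvalues: -11, -3, 12.

-11, -3, 12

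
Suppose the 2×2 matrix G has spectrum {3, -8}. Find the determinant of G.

-24

det(G) is the product of the eigenvalues: (3) · (-8) = -24.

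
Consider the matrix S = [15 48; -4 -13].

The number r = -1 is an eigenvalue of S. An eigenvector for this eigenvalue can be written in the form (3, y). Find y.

We need (S + 1I)v = 0.
S + 1I = [[16, 48], [-4, -12]].
Row 1: (16)·3 + (48)·y = 0
Row 2: (-4)·3 + (-12)·y = 0
Solving gives y = -1.
Check: S·(3, -1) = (-3, 1) = -1·(3, -1).

-1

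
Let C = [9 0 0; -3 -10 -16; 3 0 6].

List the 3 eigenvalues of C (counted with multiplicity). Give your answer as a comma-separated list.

Compute the characteristic polynomial p(r) = det(rI - C).
Cofactor expansion gives p(r) = r^3 - 5r^2 - 96r + 540.
Try r = 9: p(9) = 0, so 9 is a root.
Factor out (r - 9): p(r) = (r - 9)·(r^2 + 4r - 60).
The quadratic factors as (r + 10)·(r - 6).
Eigenvalues: -10, 6, 9.

-10, 6, 9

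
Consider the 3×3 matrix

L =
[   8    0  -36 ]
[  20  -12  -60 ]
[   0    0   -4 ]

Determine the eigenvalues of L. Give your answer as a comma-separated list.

-12, -4, 8

Compute the characteristic polynomial p(μ) = det(μI - L).
Expanding along the first row, p(μ) = μ^3 + 8μ^2 - 80μ - 384.
Try μ = 8: p(8) = 0, so 8 is a root.
Dividing by (μ - 8) leaves μ^2 + 16μ + 48.
The quadratic factors as (μ + 12)·(μ + 4).
Eigenvalues: -12, -4, 8.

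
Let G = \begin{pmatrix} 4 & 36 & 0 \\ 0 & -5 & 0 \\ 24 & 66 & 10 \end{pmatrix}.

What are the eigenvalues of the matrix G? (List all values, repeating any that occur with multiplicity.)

Set up det(lambda·I - G) = 0.
Expanding the 3×3 determinant: p(lambda) = lambda^3 - 9·lambda^2 - 30·lambda + 200.
Try lambda = 4: p(4) = 0, so 4 is a root.
Factor out (lambda - 4): p(lambda) = (lambda - 4)·(lambda^2 - 5·lambda - 50).
The quadratic factors as (lambda + 5)·(lambda - 10).
Eigenvalues: -5, 4, 10.

-5, 4, 10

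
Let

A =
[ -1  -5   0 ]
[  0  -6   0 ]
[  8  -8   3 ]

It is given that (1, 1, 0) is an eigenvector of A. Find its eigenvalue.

-6

Compute Av: A·(1, 1, 0) = (-6, -6, 0).
Since Av = λv, compare component 1: -6 = λ·1, so λ = -6.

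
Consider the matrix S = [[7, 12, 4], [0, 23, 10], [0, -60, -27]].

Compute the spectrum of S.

-7, 3, 7

Set up det(sI - S) = 0.
Expanding the 3×3 determinant: p(s) = s^3 - 3s^2 - 49s + 147.
Since p(3) = 0, s = 3 is a root.
Factor out (s - 3): p(s) = (s - 3)·(s^2 - 49).
The quadratic factors as (s + 7)·(s - 7).
Eigenvalues: -7, 3, 7.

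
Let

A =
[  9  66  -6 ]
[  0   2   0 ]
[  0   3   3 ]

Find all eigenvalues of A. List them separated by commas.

2, 3, 9

The characteristic polynomial is p(r) = det(rI - A).
Expanding the 3×3 determinant: p(r) = r^3 - 14r^2 + 51r - 54.
Try r = 2: p(2) = 0, so 2 is a root.
Factor out (r - 2): p(r) = (r - 2)·(r^2 - 12r + 27).
The quadratic factors as (r - 3)·(r - 9).
Eigenvalues: 2, 3, 9.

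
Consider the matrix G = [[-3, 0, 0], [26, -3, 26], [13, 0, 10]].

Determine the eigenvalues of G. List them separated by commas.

The characteristic polynomial is p(λ) = det(λI - G).
Expanding along the first row, p(λ) = λ^3 - 4λ^2 - 51λ - 90.
Since p(-3) = 0, λ = -3 is a root.
Dividing by (λ + 3) leaves λ^2 - 7λ - 30.
The quadratic factors as (λ + 3)·(λ - 10).
Eigenvalues: -3, -3, 10.

-3, -3, 10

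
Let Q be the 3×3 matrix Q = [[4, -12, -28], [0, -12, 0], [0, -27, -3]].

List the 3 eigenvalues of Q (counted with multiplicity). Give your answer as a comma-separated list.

Compute the characteristic polynomial p(lambda) = det(lambda·I - Q).
Expanding along the first row, p(lambda) = lambda^3 + 11·lambda^2 - 24·lambda - 144.
Since p(-12) = 0, lambda = -12 is a root.
Factor out (lambda + 12): p(lambda) = (lambda + 12)·(lambda^2 - lambda - 12).
The quadratic factors as (lambda + 3)·(lambda - 4).
Eigenvalues: -12, -3, 4.

-12, -3, 4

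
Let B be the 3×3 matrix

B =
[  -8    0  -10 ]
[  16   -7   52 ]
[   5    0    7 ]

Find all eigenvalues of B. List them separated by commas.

Set up det(lambda·I - B) = 0.
Expanding the 3×3 determinant: p(lambda) = lambda^3 + 8·lambda^2 + lambda - 42.
Rational-root test: lambda = 2 gives p(2) = 0.
Dividing by (lambda - 2) leaves lambda^2 + 10·lambda + 21.
The quadratic factors as (lambda + 7)·(lambda + 3).
Eigenvalues: -7, -3, 2.

-7, -3, 2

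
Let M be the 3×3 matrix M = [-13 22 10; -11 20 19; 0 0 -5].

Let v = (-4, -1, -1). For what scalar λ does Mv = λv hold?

Compute Mv: M·(-4, -1, -1) = (20, 5, 5).
Since Mv = λv, compare component 1: 20 = λ·-4, so λ = -5.

-5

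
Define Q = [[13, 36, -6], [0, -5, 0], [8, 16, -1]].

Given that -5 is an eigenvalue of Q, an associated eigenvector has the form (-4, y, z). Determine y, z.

2, 0

We need (Q + 5I)v = 0.
Q + 5I = [[18, 36, -6], [0, 0, 0], [8, 16, 4]].
Row 1: (18)·-4 + (36)·y + (-6)·z = 0
Row 2: (0)·-4 + (0)·y + (0)·z = 0
Row 3: (8)·-4 + (16)·y + (4)·z = 0
Solving gives y = 2, z = 0.
Check: Q·(-4, 2, 0) = (20, -10, 0) = -5·(-4, 2, 0).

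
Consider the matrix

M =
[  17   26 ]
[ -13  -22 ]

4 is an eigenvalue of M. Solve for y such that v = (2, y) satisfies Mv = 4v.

-1

We need (M - 4I)v = 0.
M - 4I = [[13, 26], [-13, -26]].
Row 1: (13)·2 + (26)·y = 0
Row 2: (-13)·2 + (-26)·y = 0
Solving gives y = -1.
Check: M·(2, -1) = (8, -4) = 4·(2, -1).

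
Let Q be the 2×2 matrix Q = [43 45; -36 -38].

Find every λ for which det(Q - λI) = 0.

det(Q - rI) = (43 - r)(-38 - r) - (45)·(-36) = r^2 - 5r - 14.
This factors as (r + 2)·(r - 7) = 0.
Eigenvalues: -2, 7.

-2, 7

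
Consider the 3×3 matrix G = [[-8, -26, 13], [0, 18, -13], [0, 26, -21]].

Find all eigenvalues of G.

Compute the characteristic polynomial p(s) = det(sI - G).
Expanding along the first row, p(s) = s^3 + 11s^2 - 16s - 320.
Rational-root test: s = 5 gives p(5) = 0.
Factor out (s - 5): p(s) = (s - 5)·(s^2 + 16s + 64).
The quadratic factor is (s + 8)^2.
Eigenvalues: -8, -8, 5.

-8, -8, 5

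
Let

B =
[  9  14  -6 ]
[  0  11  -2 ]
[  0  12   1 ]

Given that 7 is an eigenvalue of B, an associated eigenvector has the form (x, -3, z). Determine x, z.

3, -6

We need (B - 7I)v = 0.
B - 7I = [[2, 14, -6], [0, 4, -2], [0, 12, -6]].
Row 1: (2)·x + (14)·-3 + (-6)·z = 0
Row 2: (0)·x + (4)·-3 + (-2)·z = 0
Row 3: (0)·x + (12)·-3 + (-6)·z = 0
Solving gives x = 3, z = -6.
Check: B·(3, -3, -6) = (21, -21, -42) = 7·(3, -3, -6).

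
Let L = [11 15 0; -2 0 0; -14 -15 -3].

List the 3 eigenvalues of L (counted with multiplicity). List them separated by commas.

-3, 5, 6

Set up det(λI - L) = 0.
Expanding along the first row, p(λ) = λ^3 - 8λ^2 - 3λ + 90.
Try λ = 6: p(6) = 0, so 6 is a root.
Dividing by (λ - 6) leaves λ^2 - 2λ - 15.
The quadratic factors as (λ + 3)·(λ - 5).
Eigenvalues: -3, 5, 6.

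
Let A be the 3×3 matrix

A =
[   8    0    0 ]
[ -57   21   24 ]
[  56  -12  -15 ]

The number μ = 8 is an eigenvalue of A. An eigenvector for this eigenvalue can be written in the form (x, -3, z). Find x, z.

We need (A - 8I)v = 0.
A - 8I = [[0, 0, 0], [-57, 13, 24], [56, -12, -23]].
Row 1: (0)·x + (0)·-3 + (0)·z = 0
Row 2: (-57)·x + (13)·-3 + (24)·z = 0
Row 3: (56)·x + (-12)·-3 + (-23)·z = 0
Solving gives x = 1, z = 4.
Check: A·(1, -3, 4) = (8, -24, 32) = 8·(1, -3, 4).

1, 4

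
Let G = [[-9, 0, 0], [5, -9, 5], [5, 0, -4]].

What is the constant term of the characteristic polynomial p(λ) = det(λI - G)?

324

p(0) = det(0·I − G) = det(−G) = (−1)^3·det(G).
det(G) = -324, so p(0) = 324.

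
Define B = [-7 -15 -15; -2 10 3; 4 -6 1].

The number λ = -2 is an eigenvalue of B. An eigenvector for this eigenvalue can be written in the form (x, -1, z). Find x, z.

We need (B + 2I)v = 0.
B + 2I = [[-5, -15, -15], [-2, 12, 3], [4, -6, 3]].
Row 1: (-5)·x + (-15)·-1 + (-15)·z = 0
Row 2: (-2)·x + (12)·-1 + (3)·z = 0
Row 3: (4)·x + (-6)·-1 + (3)·z = 0
Solving gives x = -3, z = 2.
Check: B·(-3, -1, 2) = (6, 2, -4) = -2·(-3, -1, 2).

-3, 2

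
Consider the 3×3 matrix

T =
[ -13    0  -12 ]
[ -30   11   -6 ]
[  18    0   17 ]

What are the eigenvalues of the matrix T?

-1, 5, 11

Set up det(λI - T) = 0.
Expanding along the first row, p(λ) = λ^3 - 15λ^2 + 39λ + 55.
Try λ = 11: p(11) = 0, so 11 is a root.
Dividing by (λ - 11) leaves λ^2 - 4λ - 5.
The quadratic factors as (λ + 1)·(λ - 5).
Eigenvalues: -1, 5, 11.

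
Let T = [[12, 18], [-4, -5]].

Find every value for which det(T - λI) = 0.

det(T - μI) = (12 - μ)(-5 - μ) - (18)·(-4) = μ^2 - 7μ + 12.
This factors as (μ - 3)·(μ - 4) = 0.
Eigenvalues: 3, 4.

3, 4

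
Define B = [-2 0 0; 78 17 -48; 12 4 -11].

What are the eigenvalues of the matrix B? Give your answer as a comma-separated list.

-2, 1, 5

Compute the characteristic polynomial p(s) = det(sI - B).
Expanding along the first row, p(s) = s^3 - 4s^2 - 7s + 10.
Try s = 5: p(5) = 0, so 5 is a root.
Dividing by (s - 5) leaves s^2 + s - 2.
The quadratic factors as (s + 2)·(s - 1).
Eigenvalues: -2, 1, 5.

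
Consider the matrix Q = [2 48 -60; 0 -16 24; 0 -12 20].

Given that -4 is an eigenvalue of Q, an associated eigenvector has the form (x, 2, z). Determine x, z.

We need (Q + 4I)v = 0.
Q + 4I = [[6, 48, -60], [0, -12, 24], [0, -12, 24]].
Row 1: (6)·x + (48)·2 + (-60)·z = 0
Row 2: (0)·x + (-12)·2 + (24)·z = 0
Row 3: (0)·x + (-12)·2 + (24)·z = 0
Solving gives x = -6, z = 1.
Check: Q·(-6, 2, 1) = (24, -8, -4) = -4·(-6, 2, 1).

-6, 1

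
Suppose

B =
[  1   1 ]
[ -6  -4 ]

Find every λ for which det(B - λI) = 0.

det(B - sI) = (1 - s)(-4 - s) - (1)·(-6) = s^2 + 3s + 2.
This factors as (s + 2)·(s + 1) = 0.
Eigenvalues: -2, -1.

-2, -1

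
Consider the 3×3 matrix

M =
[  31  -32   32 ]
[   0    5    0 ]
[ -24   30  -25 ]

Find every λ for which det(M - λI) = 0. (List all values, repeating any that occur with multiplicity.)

-1, 5, 7

The characteristic polynomial is p(λ) = det(λI - M).
Expanding the 3×3 determinant: p(λ) = λ^3 - 11λ^2 + 23λ + 35.
Try λ = 5: p(5) = 0, so 5 is a root.
Factor out (λ - 5): p(λ) = (λ - 5)·(λ^2 - 6λ - 7).
The quadratic factors as (λ + 1)·(λ - 7).
Eigenvalues: -1, 5, 7.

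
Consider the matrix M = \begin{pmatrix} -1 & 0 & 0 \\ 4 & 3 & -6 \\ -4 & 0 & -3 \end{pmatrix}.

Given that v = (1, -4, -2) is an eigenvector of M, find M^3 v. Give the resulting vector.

(-1, 4, 2)

First find the eigenvalue: Mv = (-1, 4, 2) = -1·(1, -4, -2), so λ = -1.
Then M^3 v = λ^3·v = (-1)^3·(1, -4, -2) = -1·(1, -4, -2) = (-1, 4, 2).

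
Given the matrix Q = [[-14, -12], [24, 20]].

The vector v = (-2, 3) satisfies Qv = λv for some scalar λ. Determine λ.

4

Compute Qv: Q·(-2, 3) = (-8, 12).
Since Qv = λv, compare component 1: -8 = λ·-2, so λ = 4.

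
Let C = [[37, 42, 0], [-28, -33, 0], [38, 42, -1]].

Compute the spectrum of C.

-5, -1, 9

Set up det(sI - C) = 0.
Expanding along the first row, p(s) = s^3 - 3s^2 - 49s - 45.
Since p(-1) = 0, s = -1 is a root.
Factor out (s + 1): p(s) = (s + 1)·(s^2 - 4s - 45).
The quadratic factors as (s + 5)·(s - 9).
Eigenvalues: -5, -1, 9.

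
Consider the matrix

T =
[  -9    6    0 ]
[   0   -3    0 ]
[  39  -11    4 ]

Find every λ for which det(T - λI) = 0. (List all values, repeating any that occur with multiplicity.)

-9, -3, 4

The characteristic polynomial is p(s) = det(sI - T).
Expanding along the first row, p(s) = s^3 + 8s^2 - 21s - 108.
Rational-root test: s = -3 gives p(-3) = 0.
Dividing by (s + 3) leaves s^2 + 5s - 36.
The quadratic factors as (s + 9)·(s - 4).
Eigenvalues: -9, -3, 4.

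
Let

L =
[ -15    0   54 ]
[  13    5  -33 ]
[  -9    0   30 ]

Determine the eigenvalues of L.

Compute the characteristic polynomial p(r) = det(rI - L).
Expanding the 3×3 determinant: p(r) = r^3 - 20r^2 + 111r - 180.
Rational-root test: r = 5 gives p(5) = 0.
Dividing by (r - 5) leaves r^2 - 15r + 36.
The quadratic factors as (r - 3)·(r - 12).
Eigenvalues: 3, 5, 12.

3, 5, 12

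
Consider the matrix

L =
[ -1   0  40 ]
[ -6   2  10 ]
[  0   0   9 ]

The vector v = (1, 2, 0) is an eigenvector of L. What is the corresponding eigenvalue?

Compute Lv: L·(1, 2, 0) = (-1, -2, 0).
Since Lv = λv, compare component 1: -1 = λ·1, so λ = -1.

-1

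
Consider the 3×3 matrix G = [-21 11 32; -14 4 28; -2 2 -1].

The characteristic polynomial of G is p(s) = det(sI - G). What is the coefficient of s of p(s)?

p(s) = s^3 + 18s^2 + 95s + 150.
The coefficient of s is 95.

95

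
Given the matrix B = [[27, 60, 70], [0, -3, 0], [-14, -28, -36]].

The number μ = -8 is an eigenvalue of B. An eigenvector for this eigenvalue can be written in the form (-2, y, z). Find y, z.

We need (B + 8I)v = 0.
B + 8I = [[35, 60, 70], [0, 5, 0], [-14, -28, -28]].
Row 1: (35)·-2 + (60)·y + (70)·z = 0
Row 2: (0)·-2 + (5)·y + (0)·z = 0
Row 3: (-14)·-2 + (-28)·y + (-28)·z = 0
Solving gives y = 0, z = 1.
Check: B·(-2, 0, 1) = (16, 0, -8) = -8·(-2, 0, 1).

0, 1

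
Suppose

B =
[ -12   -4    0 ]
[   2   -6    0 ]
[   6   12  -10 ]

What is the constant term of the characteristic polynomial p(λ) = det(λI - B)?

p(0) = det(0·I − B) = det(−B) = (−1)^3·det(B).
det(B) = -800, so p(0) = 800.

800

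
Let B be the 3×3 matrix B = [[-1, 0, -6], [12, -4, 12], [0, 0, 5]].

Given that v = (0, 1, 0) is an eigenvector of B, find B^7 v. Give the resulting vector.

(0, -16384, 0)

First find the eigenvalue: Bv = (0, -4, 0) = -4·(0, 1, 0), so λ = -4.
Then B^7 v = λ^7·v = (-4)^7·(0, 1, 0) = -16384·(0, 1, 0) = (0, -16384, 0).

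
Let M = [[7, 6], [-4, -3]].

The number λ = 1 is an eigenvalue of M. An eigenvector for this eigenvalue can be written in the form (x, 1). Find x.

-1

We need (M - 1I)v = 0.
M - 1I = [[6, 6], [-4, -4]].
Row 1: (6)·x + (6)·1 = 0
Row 2: (-4)·x + (-4)·1 = 0
Solving gives x = -1.
Check: M·(-1, 1) = (-1, 1) = 1·(-1, 1).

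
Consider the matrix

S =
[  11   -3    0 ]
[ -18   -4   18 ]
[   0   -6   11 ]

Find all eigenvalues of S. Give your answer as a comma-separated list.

2, 5, 11

The characteristic polynomial is p(λ) = det(λI - S).
Cofactor expansion gives p(λ) = λ^3 - 18λ^2 + 87λ - 110.
Try λ = 5: p(5) = 0, so 5 is a root.
Factor out (λ - 5): p(λ) = (λ - 5)·(λ^2 - 13λ + 22).
The quadratic factors as (λ - 2)·(λ - 11).
Eigenvalues: 2, 5, 11.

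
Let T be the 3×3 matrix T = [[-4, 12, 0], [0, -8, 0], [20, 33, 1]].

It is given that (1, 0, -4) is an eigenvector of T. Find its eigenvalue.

Compute Tv: T·(1, 0, -4) = (-4, 0, 16).
Since Tv = λv, compare component 1: -4 = λ·1, so λ = -4.

-4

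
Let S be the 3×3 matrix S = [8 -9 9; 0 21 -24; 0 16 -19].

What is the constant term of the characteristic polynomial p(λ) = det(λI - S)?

120

p(0) = det(0·I − S) = det(−S) = (−1)^3·det(S).
det(S) = -120, so p(0) = 120.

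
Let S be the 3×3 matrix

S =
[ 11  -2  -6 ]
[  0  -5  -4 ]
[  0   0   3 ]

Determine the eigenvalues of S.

S is upper triangular, so its eigenvalues are the diagonal entries.
Diagonal: 11, -5, 3.

-5, 3, 11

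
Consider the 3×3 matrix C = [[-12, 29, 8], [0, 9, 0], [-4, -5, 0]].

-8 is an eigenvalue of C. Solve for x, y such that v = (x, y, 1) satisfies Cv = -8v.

We need (C + 8I)v = 0.
C + 8I = [[-4, 29, 8], [0, 17, 0], [-4, -5, 8]].
Row 1: (-4)·x + (29)·y + (8)·1 = 0
Row 2: (0)·x + (17)·y + (0)·1 = 0
Row 3: (-4)·x + (-5)·y + (8)·1 = 0
Solving gives x = 2, y = 0.
Check: C·(2, 0, 1) = (-16, 0, -8) = -8·(2, 0, 1).

2, 0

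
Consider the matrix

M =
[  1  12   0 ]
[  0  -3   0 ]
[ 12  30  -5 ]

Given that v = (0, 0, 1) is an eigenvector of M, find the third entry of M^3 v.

-125

First find the eigenvalue: Mv = (0, 0, -5) = -5·(0, 0, 1), so λ = -5.
Then M^3 v = λ^3·v = (-5)^3·(0, 0, 1) = -125·(0, 0, 1) = (0, 0, -125).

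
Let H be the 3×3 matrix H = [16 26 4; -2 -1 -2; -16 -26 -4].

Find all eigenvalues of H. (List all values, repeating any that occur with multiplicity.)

-1, 0, 12

Set up det(λI - H) = 0.
Expanding the 3×3 determinant: p(λ) = λ^3 - 11λ^2 - 12λ.
Rational-root test: λ = 0 gives p(0) = 0.
Dividing by λ leaves λ^2 - 11λ - 12.
The quadratic factors as (λ + 1)·(λ - 12).
Eigenvalues: -1, 0, 12.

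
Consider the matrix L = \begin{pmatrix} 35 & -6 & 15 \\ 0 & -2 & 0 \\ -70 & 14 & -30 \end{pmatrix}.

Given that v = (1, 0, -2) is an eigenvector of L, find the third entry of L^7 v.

-156250

First find the eigenvalue: Lv = (5, 0, -10) = 5·(1, 0, -2), so λ = 5.
Then L^7 v = λ^7·v = 5^7·(1, 0, -2) = 78125·(1, 0, -2) = (78125, 0, -156250).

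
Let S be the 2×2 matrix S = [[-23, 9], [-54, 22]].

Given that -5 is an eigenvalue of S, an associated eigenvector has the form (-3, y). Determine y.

-6

We need (S + 5I)v = 0.
S + 5I = [[-18, 9], [-54, 27]].
Row 1: (-18)·-3 + (9)·y = 0
Row 2: (-54)·-3 + (27)·y = 0
Solving gives y = -6.
Check: S·(-3, -6) = (15, 30) = -5·(-3, -6).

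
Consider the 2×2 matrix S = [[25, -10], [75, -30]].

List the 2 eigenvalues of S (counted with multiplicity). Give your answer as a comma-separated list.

det(S - lambda·I) = (25 - lambda)(-30 - lambda) - (-10)·(75) = lambda^2 + 5·lambda.
This factors as (lambda + 5)·lambda = 0.
Eigenvalues: -5, 0.

-5, 0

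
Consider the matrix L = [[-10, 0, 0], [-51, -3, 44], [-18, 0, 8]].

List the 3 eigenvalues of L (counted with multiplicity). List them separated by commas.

Compute the characteristic polynomial p(λ) = det(λI - L).
Expanding the 3×3 determinant: p(λ) = λ^3 + 5λ^2 - 74λ - 240.
Rational-root test: λ = -3 gives p(-3) = 0.
Factor out (λ + 3): p(λ) = (λ + 3)·(λ^2 + 2λ - 80).
The quadratic factors as (λ + 10)·(λ - 8).
Eigenvalues: -10, -3, 8.

-10, -3, 8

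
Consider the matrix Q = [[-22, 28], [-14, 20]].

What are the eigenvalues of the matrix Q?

det(Q - λI) = (-22 - λ)(20 - λ) - (28)·(-14) = λ^2 + 2λ - 48.
This factors as (λ + 8)·(λ - 6) = 0.
Eigenvalues: -8, 6.

-8, 6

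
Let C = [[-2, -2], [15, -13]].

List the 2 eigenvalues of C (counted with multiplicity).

-8, -7

det(C - tI) = (-2 - t)(-13 - t) - (-2)·(15) = t^2 + 15t + 56.
This factors as (t + 8)·(t + 7) = 0.
Eigenvalues: -8, -7.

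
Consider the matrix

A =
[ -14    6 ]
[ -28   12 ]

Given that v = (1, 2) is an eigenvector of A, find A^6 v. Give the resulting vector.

First find the eigenvalue: Av = (-2, -4) = -2·(1, 2), so λ = -2.
Then A^6 v = λ^6·v = (-2)^6·(1, 2) = 64·(1, 2) = (64, 128).

(64, 128)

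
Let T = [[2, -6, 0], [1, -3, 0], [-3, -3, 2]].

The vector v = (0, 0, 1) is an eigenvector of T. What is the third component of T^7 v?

128

First find the eigenvalue: Tv = (0, 0, 2) = 2·(0, 0, 1), so λ = 2.
Then T^7 v = λ^7·v = 2^7·(0, 0, 1) = 128·(0, 0, 1) = (0, 0, 128).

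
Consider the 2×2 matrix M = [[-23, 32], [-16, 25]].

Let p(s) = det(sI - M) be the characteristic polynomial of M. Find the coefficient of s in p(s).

The coefficient of s of det(sI - M) is −trace(M).
trace(M) = (-23) + (25) = 2, so the coefficient is -2.

-2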